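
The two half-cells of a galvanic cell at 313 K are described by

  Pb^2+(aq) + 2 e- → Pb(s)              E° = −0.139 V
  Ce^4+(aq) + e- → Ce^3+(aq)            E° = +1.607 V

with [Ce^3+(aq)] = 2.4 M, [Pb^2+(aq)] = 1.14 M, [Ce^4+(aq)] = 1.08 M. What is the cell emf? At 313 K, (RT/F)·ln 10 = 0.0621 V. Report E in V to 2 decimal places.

+1.72 V

Since E°(Ce⁴⁺/Ce³⁺) > E°(Pb²⁺/Pb), Ce⁴⁺/Ce³⁺ serves as the cathode.
E°cell = +1.607 − (−0.139) = +1.746 V, with n = 2 electrons transferred.
The balanced reaction is 2 Ce^4+(aq) + Pb(s) → 2 Ce^3+(aq) + Pb^2+(aq), so Q = ([Ce^3+(aq)]^2·[Pb^2+(aq)]) / [Ce^4+(aq)]^2 = 5.63 and log Q = 0.750.
E = E° − (0.0621/n)·log Q = +1.746 − (0.0621/2)(0.750) = +1.72 V.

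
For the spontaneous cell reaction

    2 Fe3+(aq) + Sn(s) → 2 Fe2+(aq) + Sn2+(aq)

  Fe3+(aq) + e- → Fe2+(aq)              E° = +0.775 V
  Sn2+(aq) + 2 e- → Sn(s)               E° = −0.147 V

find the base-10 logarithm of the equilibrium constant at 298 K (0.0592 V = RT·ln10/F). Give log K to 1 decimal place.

log K = 31.1

The Fe³⁺/Fe²⁺ couple is reduced (cathode); E°cell = +0.775 − (−0.147) = +0.922 V with n = 2.
At equilibrium E = 0, so log K = nE°cell / 0.0592 = (2)(+0.922) / 0.0592 = 31.1.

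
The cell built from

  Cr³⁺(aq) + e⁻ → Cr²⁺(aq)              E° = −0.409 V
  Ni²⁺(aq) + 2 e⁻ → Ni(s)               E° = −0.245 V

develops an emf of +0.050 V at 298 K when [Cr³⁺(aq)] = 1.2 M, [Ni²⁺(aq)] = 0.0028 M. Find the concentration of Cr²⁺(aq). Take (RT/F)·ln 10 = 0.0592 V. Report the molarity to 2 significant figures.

0.27 M

With Ni²⁺/Ni at the cathode and Cr³⁺/Cr²⁺ at the anode, E°cell = −0.245 − (−0.409) = +0.164 V (n = 2).
Rearranging E = E° − (0.0592/n)·log Q gives log Q = 2(+0.164 − (+0.050))/0.0592 = 3.851.
The balanced reaction is Ni²⁺(aq) + 2 Cr²⁺(aq) → Ni(s) + 2 Cr³⁺(aq), so Q = [Cr³⁺(aq)]^2 / ([Ni²⁺(aq)]·[Cr²⁺(aq)]^2).
Solving for the unknown gives log [Cr²⁺(aq)] = −0.570, so [Cr²⁺(aq)] ≈ 0.27 M.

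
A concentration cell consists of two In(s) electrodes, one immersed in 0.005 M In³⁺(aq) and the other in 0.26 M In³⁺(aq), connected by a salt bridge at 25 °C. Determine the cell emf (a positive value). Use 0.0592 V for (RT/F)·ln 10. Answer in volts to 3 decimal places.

For a concentration cell E°cell = 0, since both electrodes use the same couple.
The compartment with the higher In³⁺(aq) concentration (0.26 M) acts as the cathode; ions are reduced there and produced at the dilute (0.005 M) anode.
With n = 3, Ecell = −(0.0592/3)·log([dilute]/[conc]) = −(0.0592/3)·log(0.005/0.26) = +0.034 V.

0.034 V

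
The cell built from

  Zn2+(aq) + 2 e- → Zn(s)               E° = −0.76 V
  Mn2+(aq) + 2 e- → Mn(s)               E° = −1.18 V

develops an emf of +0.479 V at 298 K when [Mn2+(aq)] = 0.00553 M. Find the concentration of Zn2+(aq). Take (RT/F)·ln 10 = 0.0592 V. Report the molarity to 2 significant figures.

0.54 M

With Zn²⁺/Zn at the cathode and Mn²⁺/Mn at the anode, E°cell = −0.76 − (−1.18) = +0.42 V (n = 2).
Rearranging E = E° − (0.0592/n)·log Q gives log Q = 2(+0.42 − (+0.479))/0.0592 = −1.993.
The balanced reaction is Zn2+(aq) + Mn(s) → Zn(s) + Mn2+(aq), so Q = [Mn2+(aq)] / [Zn2+(aq)].
Isolating [Zn2+(aq)] in Q = 10^{−1.993} yields log [Zn2+(aq)] = −0.264, i.e. 0.54 M.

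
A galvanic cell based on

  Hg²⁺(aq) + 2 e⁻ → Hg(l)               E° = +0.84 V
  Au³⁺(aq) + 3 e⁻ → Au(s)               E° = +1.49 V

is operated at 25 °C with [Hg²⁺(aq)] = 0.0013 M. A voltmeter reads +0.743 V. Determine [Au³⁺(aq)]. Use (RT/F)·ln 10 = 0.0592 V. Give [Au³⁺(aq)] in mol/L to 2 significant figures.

2.4 M

Au³⁺/Au is the cathode (higher E°); E°cell = +1.49 − (+0.84) = +0.65 V with n = 6.
Rearranging E = E° − (0.0592/n)·log Q gives log Q = 6(+0.65 − (+0.743))/0.0592 = −9.426.
Balancing electrons gives 2 Au³⁺(aq) + 3 Hg(l) → 2 Au(s) + 3 Hg²⁺(aq); thus Q = [Hg²⁺(aq)]^3 / [Au³⁺(aq)]^2.
Solving for the unknown gives log [Au³⁺(aq)] = 0.384, so [Au³⁺(aq)] ≈ 2.4 M.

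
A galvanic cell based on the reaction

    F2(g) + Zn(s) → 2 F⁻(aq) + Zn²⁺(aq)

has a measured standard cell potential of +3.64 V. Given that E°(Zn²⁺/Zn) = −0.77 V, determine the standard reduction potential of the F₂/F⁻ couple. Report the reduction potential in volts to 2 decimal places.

In the reaction as written the F₂/F⁻ couple is reduced (cathode) and Zn²⁺/Zn is oxidized (anode), so E°cell = E°(F₂/F⁻) − E°(Zn²⁺/Zn).
E°(F₂/F⁻) = E°cell + E°(anode) = +3.64 + (−0.77) = +2.87 V.

+2.87 V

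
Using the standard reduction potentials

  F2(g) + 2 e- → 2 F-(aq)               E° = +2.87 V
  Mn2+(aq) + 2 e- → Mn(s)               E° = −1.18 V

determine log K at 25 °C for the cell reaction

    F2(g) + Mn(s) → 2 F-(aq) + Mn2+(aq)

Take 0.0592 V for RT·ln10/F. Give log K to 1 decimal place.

The F₂/F⁻ couple is reduced (cathode); E°cell = +2.87 − (−1.18) = +4.05 V with n = 2.
At equilibrium E = 0, so log K = nE°cell / 0.0592 = (2)(+4.05) / 0.0592 = 136.8.

log K = 136.8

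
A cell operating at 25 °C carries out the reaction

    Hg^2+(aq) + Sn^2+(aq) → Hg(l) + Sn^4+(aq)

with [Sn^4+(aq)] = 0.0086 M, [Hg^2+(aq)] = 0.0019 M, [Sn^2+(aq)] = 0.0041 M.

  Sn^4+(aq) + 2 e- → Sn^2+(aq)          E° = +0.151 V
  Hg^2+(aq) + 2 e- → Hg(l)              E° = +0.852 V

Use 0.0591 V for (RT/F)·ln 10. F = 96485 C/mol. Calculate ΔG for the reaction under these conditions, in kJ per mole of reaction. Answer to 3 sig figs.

The standard cell potential is +0.852 − (+0.151) = +0.701 V, with n = 2 electrons in the balanced equation.
The reaction quotient is [Sn^4+(aq)] / ([Hg^2+(aq)]·[Sn^2+(aq)]) = 1.1×10^3; by Nernst, E = +0.701 − (0.0591/2)(3.043) = +0.6111 V.
ΔG = −nFE = −(2)(96485)(+0.6111) J/mol = −118 kJ/mol.

−118 kJ/mol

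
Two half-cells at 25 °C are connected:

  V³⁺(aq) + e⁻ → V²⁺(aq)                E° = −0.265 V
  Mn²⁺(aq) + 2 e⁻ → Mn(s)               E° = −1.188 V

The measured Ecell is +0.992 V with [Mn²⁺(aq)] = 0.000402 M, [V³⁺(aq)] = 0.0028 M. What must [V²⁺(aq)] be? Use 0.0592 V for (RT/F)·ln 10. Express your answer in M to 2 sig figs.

0.0095 M

V³⁺/V²⁺ is the cathode (higher E°); E°cell = −0.265 − (−1.188) = +0.923 V with n = 2.
Rearranging E = E° − (0.0592/n)·log Q gives log Q = 2(+0.923 − (+0.992))/0.0592 = −2.331.
The balanced reaction is 2 V³⁺(aq) + Mn(s) → 2 V²⁺(aq) + Mn²⁺(aq), so Q = ([V²⁺(aq)]^2·[Mn²⁺(aq)]) / [V³⁺(aq)]^2.
Solving for the unknown gives log [V²⁺(aq)] = −2.020, so [V²⁺(aq)] ≈ 0.0095 M.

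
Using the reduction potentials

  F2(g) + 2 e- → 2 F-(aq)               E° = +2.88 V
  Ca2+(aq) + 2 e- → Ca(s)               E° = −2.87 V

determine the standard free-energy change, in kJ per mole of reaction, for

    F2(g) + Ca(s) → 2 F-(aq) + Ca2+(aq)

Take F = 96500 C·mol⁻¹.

In the reaction as written F2(g) is reduced, so the F₂/F⁻ couple is the cathode and Ca²⁺/Ca is the anode.
E°cell = +2.88 − (−2.87) = +5.75 V; balancing electrons gives n = 2.
ΔG° = −nFE°cell = −(2)(96500)(+5.75) J/mol = −1110 kJ/mol.

−1110 kJ/mol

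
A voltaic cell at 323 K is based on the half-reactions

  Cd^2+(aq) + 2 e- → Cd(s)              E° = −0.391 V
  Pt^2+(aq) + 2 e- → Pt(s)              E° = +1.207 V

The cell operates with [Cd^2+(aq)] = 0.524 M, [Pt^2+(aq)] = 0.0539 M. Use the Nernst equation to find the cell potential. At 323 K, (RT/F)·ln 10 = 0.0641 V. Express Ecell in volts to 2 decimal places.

Since E°(Pt²⁺/Pt) > E°(Cd²⁺/Cd), Pt²⁺/Pt serves as the cathode.
The standard potential is +1.207 − (−0.391) = +1.598 V and the balanced reaction transfers n = 2 electrons.
For the overall reaction Pt^2+(aq) + Cd(s) → Pt(s) + Cd^2+(aq), Q = [Cd^2+(aq)] / [Pt^2+(aq)] = 9.72, giving log Q = 0.988.
By the Nernst equation, E = +1.598 − (0.0641/2)·(0.988) = +1.57 V.

+1.57 V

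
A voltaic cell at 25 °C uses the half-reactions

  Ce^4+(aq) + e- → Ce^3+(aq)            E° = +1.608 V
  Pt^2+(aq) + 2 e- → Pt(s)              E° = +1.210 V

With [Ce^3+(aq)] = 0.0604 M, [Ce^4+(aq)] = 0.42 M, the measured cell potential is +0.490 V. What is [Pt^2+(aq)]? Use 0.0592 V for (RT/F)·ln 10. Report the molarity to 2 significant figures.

0.038 M

With Ce⁴⁺/Ce³⁺ at the cathode and Pt²⁺/Pt at the anode, E°cell = +1.608 − (+1.210) = +0.398 V (n = 2).
Since E = E° − (0.0592/n)·log Q, log Q = n(E° − E)/0.0592 = −3.108.
For 2 Ce^4+(aq) + Pt(s) → 2 Ce^3+(aq) + Pt^2+(aq), the reaction quotient is Q = ([Ce^3+(aq)]^2·[Pt^2+(aq)]) / [Ce^4+(aq)]^2.
Substituting the known concentrations and solving, log [Pt^2+(aq)] = −1.424 and [Pt^2+(aq)] = 0.038 M.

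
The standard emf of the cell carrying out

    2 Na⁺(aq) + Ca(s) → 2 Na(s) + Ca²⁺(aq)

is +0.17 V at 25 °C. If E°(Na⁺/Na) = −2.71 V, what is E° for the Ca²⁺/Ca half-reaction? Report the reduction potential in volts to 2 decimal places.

In the reaction as written the Na⁺/Na couple is reduced (cathode) and Ca²⁺/Ca is oxidized (anode), so E°cell = E°(Na⁺/Na) − E°(Ca²⁺/Ca).
E°(Ca²⁺/Ca) = E°(cathode) − E°cell = −2.71 − (+0.17) = −2.88 V.

−2.88 V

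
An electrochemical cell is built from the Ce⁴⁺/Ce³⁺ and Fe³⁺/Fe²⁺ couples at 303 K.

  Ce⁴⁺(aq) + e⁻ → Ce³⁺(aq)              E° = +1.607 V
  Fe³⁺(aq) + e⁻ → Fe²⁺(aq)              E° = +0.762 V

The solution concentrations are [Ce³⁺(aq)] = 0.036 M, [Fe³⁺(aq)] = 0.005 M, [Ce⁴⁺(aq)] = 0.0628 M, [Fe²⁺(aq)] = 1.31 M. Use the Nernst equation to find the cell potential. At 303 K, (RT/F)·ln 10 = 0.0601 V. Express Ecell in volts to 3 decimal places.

Ce⁴⁺/Ce³⁺ is reduced (cathode, E° = +1.607 V) and Fe³⁺/Fe²⁺ is oxidized (anode).
E°cell = E°cat − E°an = +1.607 − (+0.762) = +0.845 V; n = 1.
For the overall reaction Ce⁴⁺(aq) + Fe²⁺(aq) → Ce³⁺(aq) + Fe³⁺(aq), Q = ([Ce³⁺(aq)]·[Fe³⁺(aq)]) / ([Ce⁴⁺(aq)]·[Fe²⁺(aq)]) = 0.00219, giving log Q = −2.660.
E = E° − (0.0601/n)·log Q = +0.845 − (0.0601/1)(−2.660) = +1.005 V.

+1.005 V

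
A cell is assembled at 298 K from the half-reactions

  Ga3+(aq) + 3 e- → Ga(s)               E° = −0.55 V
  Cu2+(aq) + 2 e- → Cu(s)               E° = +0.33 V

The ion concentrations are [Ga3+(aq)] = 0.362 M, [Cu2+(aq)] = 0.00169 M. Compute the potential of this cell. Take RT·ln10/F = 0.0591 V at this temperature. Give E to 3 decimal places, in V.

Cu²⁺/Cu is reduced (cathode, E° = +0.33 V) and Ga³⁺/Ga is oxidized (anode).
E°cell = +0.33 − (−0.55) = +0.88 V, with n = 6 electrons transferred.
Balancing gives 3 Cu2+(aq) + 2 Ga(s) → 3 Cu(s) + 2 Ga3+(aq); hence Q = [Ga3+(aq)]^2 / [Cu2+(aq)]^3 = 2.71×10^7 (log Q = 7.434).
Applying E = E° − (RT ln10/nF)·log Q gives +0.88 − (0.0591/6)(7.434) = +0.807 V.

+0.807 V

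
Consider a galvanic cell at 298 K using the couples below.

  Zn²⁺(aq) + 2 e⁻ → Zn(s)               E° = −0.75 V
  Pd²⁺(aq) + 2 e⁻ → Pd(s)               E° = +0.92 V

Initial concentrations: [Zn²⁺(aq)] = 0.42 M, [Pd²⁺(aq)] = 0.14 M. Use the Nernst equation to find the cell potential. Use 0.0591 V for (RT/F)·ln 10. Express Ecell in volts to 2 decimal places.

Pd²⁺/Pd is reduced (cathode, E° = +0.92 V) and Zn²⁺/Zn is oxidized (anode).
The standard potential is +0.92 − (−0.75) = +1.67 V and the balanced reaction transfers n = 2 electrons.
For the overall reaction Pd²⁺(aq) + Zn(s) → Pd(s) + Zn²⁺(aq), Q = [Zn²⁺(aq)] / [Pd²⁺(aq)] = 3, giving log Q = 0.477.
Applying E = E° − (RT ln10/nF)·log Q gives +1.67 − (0.0591/2)(0.477) = +1.66 V.

+1.66 V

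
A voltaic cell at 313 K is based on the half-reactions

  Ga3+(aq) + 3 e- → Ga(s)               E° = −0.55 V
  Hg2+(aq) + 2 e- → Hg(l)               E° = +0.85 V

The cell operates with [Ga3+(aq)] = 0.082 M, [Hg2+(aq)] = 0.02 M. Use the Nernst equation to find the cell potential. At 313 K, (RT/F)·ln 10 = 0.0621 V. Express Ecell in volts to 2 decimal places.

+1.37 V

Hg²⁺/Hg is reduced (cathode, E° = +0.85 V) and Ga³⁺/Ga is oxidized (anode).
The standard potential is +0.85 − (−0.55) = +1.40 V and the balanced reaction transfers n = 6 electrons.
The balanced reaction is 3 Hg2+(aq) + 2 Ga(s) → 3 Hg(l) + 2 Ga3+(aq), so Q = [Ga3+(aq)]^2 / [Hg2+(aq)]^3 = 840 and log Q = 2.925.
E = E° − (0.0621/n)·log Q = +1.40 − (0.0621/6)(2.925) = +1.37 V.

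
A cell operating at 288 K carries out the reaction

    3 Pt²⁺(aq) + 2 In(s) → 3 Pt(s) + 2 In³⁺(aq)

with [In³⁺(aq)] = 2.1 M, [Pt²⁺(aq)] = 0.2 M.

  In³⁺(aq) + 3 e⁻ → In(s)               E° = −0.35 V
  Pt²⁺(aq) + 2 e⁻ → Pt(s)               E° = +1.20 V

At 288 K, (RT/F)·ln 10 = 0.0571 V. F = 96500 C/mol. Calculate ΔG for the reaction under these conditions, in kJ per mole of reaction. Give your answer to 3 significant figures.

The standard cell potential is +1.20 − (−0.35) = +1.55 V, with n = 6 electrons in the balanced equation.
Here Q = [In³⁺(aq)]^2 / [Pt²⁺(aq)]^3 = 551 (log Q = 2.741), giving E = +1.55 − (0.0571/6)·(2.741) = +1.5239 V.
Finally ΔG = −nFE = −(6)(96500 C/mol)(+1.5239 V) = −882 kJ/mol.

−882 kJ/mol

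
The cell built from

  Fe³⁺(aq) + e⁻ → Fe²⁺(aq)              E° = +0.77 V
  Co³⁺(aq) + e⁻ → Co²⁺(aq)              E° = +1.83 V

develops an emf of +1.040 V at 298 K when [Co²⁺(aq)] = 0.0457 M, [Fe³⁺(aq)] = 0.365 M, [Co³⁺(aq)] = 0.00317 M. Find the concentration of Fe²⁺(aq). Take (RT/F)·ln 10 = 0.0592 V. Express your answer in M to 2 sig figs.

Co³⁺/Co²⁺ is the cathode (higher E°); E°cell = +1.83 − (+0.77) = +1.06 V with n = 1.
Rearranging E = E° − (0.0592/n)·log Q gives log Q = 1(+1.06 − (+1.040))/0.0592 = 0.338.
Balancing electrons gives Co³⁺(aq) + Fe²⁺(aq) → Co²⁺(aq) + Fe³⁺(aq); thus Q = ([Co²⁺(aq)]·[Fe³⁺(aq)]) / ([Co³⁺(aq)]·[Fe²⁺(aq)]).
Isolating [Fe²⁺(aq)] in Q = 10^{0.338} yields log [Fe²⁺(aq)] = 0.383, i.e. 2.4 M.

2.4 M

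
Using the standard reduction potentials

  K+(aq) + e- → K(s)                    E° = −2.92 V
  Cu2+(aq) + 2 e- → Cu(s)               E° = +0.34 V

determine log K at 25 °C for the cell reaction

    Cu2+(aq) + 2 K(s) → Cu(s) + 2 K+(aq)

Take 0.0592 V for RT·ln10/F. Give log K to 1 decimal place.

The Cu²⁺/Cu couple is reduced (cathode); E°cell = +0.34 − (−2.92) = +3.26 V with n = 2.
At equilibrium E = 0, so log K = nE°cell / 0.0592 = (2)(+3.26) / 0.0592 = 110.1.

log K = 110.1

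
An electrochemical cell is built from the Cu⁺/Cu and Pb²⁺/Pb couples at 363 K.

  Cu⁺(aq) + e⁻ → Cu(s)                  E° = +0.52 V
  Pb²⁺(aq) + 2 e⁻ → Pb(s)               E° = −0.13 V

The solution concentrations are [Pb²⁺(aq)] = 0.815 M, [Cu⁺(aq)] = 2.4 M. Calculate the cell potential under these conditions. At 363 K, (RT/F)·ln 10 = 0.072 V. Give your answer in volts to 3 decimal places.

Cu⁺/Cu is reduced (cathode, E° = +0.52 V) and Pb²⁺/Pb is oxidized (anode).
The standard potential is +0.52 − (−0.13) = +0.65 V and the balanced reaction transfers n = 2 electrons.
Balancing gives 2 Cu⁺(aq) + Pb(s) → 2 Cu(s) + Pb²⁺(aq); hence Q = [Pb²⁺(aq)] / [Cu⁺(aq)]^2 = 0.141 (log Q = −0.849).
E = E° − (0.072/n)·log Q = +0.65 − (0.072/2)(−0.849) = +0.681 V.

+0.681 V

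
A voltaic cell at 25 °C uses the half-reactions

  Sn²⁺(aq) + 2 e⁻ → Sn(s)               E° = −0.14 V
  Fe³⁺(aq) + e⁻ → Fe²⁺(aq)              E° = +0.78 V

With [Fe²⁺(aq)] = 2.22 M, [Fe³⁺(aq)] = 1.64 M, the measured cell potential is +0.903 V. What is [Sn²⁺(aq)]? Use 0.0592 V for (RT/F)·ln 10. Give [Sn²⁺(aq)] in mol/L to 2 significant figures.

2.0 M

The Fe³⁺/Fe²⁺ couple has the larger reduction potential, so it is the cathode: E°cell = +0.78 − (−0.14) = +0.92 V and n = 2.
From the Nernst equation, log Q = n(E° − E)/0.0592 = 2·(+0.92 − (+0.903))/0.0592 = 0.574.
Balancing electrons gives 2 Fe³⁺(aq) + Sn(s) → 2 Fe²⁺(aq) + Sn²⁺(aq); thus Q = ([Fe²⁺(aq)]^2·[Sn²⁺(aq)]) / [Fe³⁺(aq)]^2.
Solving for the unknown gives log [Sn²⁺(aq)] = 0.311, so [Sn²⁺(aq)] ≈ 2.0 M.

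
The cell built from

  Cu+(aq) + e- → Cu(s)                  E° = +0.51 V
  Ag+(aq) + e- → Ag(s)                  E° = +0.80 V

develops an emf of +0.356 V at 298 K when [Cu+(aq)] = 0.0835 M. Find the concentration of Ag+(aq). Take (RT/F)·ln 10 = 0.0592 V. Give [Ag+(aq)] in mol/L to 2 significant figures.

1.1 M

The Ag⁺/Ag couple has the larger reduction potential, so it is the cathode: E°cell = +0.80 − (+0.51) = +0.29 V and n = 1.
From the Nernst equation, log Q = n(E° − E)/0.0592 = 1·(+0.29 − (+0.356))/0.0592 = −1.115.
Balancing electrons gives Ag+(aq) + Cu(s) → Ag(s) + Cu+(aq); thus Q = [Cu+(aq)] / [Ag+(aq)].
Solving for the unknown gives log [Ag+(aq)] = 0.037, so [Ag+(aq)] ≈ 1.1 M.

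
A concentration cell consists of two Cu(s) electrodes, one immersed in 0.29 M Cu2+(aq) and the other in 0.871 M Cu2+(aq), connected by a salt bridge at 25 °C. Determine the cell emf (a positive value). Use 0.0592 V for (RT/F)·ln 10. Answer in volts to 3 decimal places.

0.014 V

For a concentration cell E°cell = 0, since both electrodes use the same couple.
The compartment with the higher Cu2+(aq) concentration (0.871 M) acts as the cathode; ions are reduced there and produced at the dilute (0.29 M) anode.
With n = 2, Ecell = −(0.0592/2)·log([dilute]/[conc]) = −(0.0592/2)·log(0.29/0.871) = +0.014 V.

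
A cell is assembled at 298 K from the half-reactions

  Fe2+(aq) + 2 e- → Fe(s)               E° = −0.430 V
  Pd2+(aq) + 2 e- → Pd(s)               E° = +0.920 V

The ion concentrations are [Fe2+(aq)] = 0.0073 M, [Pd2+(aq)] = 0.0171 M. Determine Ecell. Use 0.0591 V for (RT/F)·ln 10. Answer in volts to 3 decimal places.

+1.361 V

The Pd²⁺/Pd couple has the more positive E°, so it is the cathode; Fe²⁺/Fe is the anode.
E°cell = +0.920 − (−0.430) = +1.350 V, with n = 2 electrons transferred.
For the overall reaction Pd2+(aq) + Fe(s) → Pd(s) + Fe2+(aq), Q = [Fe2+(aq)] / [Pd2+(aq)] = 0.427, giving log Q = −0.370.
Applying E = E° − (RT ln10/nF)·log Q gives +1.350 − (0.0591/2)(−0.370) = +1.361 V.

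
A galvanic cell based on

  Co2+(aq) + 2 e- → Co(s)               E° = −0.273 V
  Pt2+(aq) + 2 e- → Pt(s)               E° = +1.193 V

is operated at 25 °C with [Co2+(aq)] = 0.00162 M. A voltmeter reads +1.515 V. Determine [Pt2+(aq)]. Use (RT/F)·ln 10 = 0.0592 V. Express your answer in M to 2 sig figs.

0.073 M

The Pt²⁺/Pt couple has the larger reduction potential, so it is the cathode: E°cell = +1.193 − (−0.273) = +1.466 V and n = 2.
Since E = E° − (0.0592/n)·log Q, log Q = n(E° − E)/0.0592 = −1.655.
The balanced reaction is Pt2+(aq) + Co(s) → Pt(s) + Co2+(aq), so Q = [Co2+(aq)] / [Pt2+(aq)].
Isolating [Pt2+(aq)] in Q = 10^{−1.655} yields log [Pt2+(aq)] = −1.135, i.e. 0.073 M.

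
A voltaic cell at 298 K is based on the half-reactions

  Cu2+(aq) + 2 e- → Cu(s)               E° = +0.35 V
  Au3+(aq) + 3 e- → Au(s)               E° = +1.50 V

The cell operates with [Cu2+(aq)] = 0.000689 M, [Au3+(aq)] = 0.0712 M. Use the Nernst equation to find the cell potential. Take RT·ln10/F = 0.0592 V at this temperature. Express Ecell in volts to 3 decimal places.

The Au³⁺/Au couple has the more positive E°, so it is the cathode; Cu²⁺/Cu is the anode.
E°cell = +1.50 − (+0.35) = +1.15 V, with n = 6 electrons transferred.
Balancing gives 2 Au3+(aq) + 3 Cu(s) → 2 Au(s) + 3 Cu2+(aq); hence Q = [Cu2+(aq)]^3 / [Au3+(aq)]^2 = 6.45×10^−8 (log Q = −7.190).
By the Nernst equation, E = +1.15 − (0.0592/6)·(−7.190) = +1.221 V.

+1.221 V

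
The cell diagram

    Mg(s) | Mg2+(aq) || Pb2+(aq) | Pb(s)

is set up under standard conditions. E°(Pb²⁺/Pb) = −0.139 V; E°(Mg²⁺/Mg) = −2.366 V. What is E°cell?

+2.227 V

By convention the left-hand electrode in cell notation is the anode (oxidation) and the right-hand electrode is the cathode (reduction).
E°cell = E°(right) − E°(left) = −0.139 − (−2.366) = +2.227 V.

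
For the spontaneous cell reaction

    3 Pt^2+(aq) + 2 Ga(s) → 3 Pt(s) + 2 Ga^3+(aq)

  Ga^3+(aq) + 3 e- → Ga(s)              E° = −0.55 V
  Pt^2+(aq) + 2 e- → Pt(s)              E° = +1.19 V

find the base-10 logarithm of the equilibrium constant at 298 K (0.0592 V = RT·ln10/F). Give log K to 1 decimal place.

The Pt²⁺/Pt couple is reduced (cathode); E°cell = +1.19 − (−0.55) = +1.74 V with n = 6.
At equilibrium E = 0, so log K = nE°cell / 0.0592 = (6)(+1.74) / 0.0592 = 176.4.

log K = 176.4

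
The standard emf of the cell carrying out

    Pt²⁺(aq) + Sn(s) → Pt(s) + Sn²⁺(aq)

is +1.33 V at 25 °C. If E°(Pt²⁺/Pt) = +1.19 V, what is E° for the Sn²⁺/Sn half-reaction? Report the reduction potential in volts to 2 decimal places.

−0.14 V

In the reaction as written the Pt²⁺/Pt couple is reduced (cathode) and Sn²⁺/Sn is oxidized (anode), so E°cell = E°(Pt²⁺/Pt) − E°(Sn²⁺/Sn).
E°(Sn²⁺/Sn) = E°(cathode) − E°cell = +1.19 − (+1.33) = −0.14 V.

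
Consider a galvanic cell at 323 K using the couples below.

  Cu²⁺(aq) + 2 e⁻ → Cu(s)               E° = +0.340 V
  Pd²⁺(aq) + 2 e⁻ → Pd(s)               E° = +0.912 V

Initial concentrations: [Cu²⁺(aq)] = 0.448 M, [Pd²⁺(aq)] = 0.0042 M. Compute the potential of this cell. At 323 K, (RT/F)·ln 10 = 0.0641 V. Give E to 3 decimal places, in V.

Since E°(Pd²⁺/Pd) > E°(Cu²⁺/Cu), Pd²⁺/Pd serves as the cathode.
E°cell = +0.912 − (+0.340) = +0.572 V, with n = 2 electrons transferred.
The balanced reaction is Pd²⁺(aq) + Cu(s) → Pd(s) + Cu²⁺(aq), so Q = [Cu²⁺(aq)] / [Pd²⁺(aq)] = 107 and log Q = 2.028.
By the Nernst equation, E = +0.572 − (0.0641/2)·(2.028) = +0.507 V.

+0.507 V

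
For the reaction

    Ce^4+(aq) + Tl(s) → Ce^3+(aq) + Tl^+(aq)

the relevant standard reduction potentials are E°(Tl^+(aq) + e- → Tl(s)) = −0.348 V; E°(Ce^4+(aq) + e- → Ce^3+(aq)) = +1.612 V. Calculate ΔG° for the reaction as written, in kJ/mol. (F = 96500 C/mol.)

−189 kJ/mol

In the reaction as written Ce^4+(aq) is reduced, so the Ce⁴⁺/Ce³⁺ couple is the cathode and Tl⁺/Tl is the anode.
E°cell = +1.612 − (−0.348) = +1.960 V; balancing electrons gives n = 1.
ΔG° = −nFE°cell = −(1)(96500)(+1.960) J/mol = −189 kJ/mol.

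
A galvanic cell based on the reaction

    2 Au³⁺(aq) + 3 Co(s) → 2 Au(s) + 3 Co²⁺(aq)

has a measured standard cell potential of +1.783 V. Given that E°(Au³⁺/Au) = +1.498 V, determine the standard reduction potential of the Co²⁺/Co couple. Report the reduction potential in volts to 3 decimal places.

In the reaction as written the Au³⁺/Au couple is reduced (cathode) and Co²⁺/Co is oxidized (anode), so E°cell = E°(Au³⁺/Au) − E°(Co²⁺/Co).
E°(Co²⁺/Co) = E°(cathode) − E°cell = +1.498 − (+1.783) = −0.285 V.

−0.285 V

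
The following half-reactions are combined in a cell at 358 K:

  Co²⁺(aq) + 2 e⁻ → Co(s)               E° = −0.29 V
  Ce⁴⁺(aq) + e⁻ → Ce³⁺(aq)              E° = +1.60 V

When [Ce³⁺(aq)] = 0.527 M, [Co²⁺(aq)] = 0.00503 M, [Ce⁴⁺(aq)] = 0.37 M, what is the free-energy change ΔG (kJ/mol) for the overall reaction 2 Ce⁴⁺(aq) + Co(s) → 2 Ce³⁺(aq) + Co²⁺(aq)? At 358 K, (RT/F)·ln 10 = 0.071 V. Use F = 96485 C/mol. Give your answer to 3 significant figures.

−378 kJ/mol

The standard cell potential is +1.60 − (−0.29) = +1.89 V, with n = 2 electrons in the balanced equation.
Q = ([Ce³⁺(aq)]^2·[Co²⁺(aq)]) / [Ce⁴⁺(aq)]^2 = 0.0102, so log Q = −1.991 and E = +1.89 − (0.071/2)(−1.991) = +1.9607 V.
Then ΔG = −nFE = −2 × 96485 × +1.9607 J/mol = −378 kJ/mol.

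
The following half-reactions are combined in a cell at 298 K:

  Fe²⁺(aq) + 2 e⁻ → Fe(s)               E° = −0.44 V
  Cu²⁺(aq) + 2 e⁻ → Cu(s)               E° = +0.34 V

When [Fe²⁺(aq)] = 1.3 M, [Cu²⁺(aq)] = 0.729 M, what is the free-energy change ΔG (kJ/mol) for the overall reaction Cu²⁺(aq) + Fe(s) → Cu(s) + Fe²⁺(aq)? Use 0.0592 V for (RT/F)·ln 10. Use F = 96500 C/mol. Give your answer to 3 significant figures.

−149 kJ/mol

The standard cell potential is +0.34 − (−0.44) = +0.78 V, with n = 2 electrons in the balanced equation.
Q = [Fe²⁺(aq)] / [Cu²⁺(aq)] = 1.78, so log Q = 0.251 and E = +0.78 − (0.0592/2)(0.251) = +0.7726 V.
Then ΔG = −nFE = −2 × 96500 × +0.7726 J/mol = −149 kJ/mol.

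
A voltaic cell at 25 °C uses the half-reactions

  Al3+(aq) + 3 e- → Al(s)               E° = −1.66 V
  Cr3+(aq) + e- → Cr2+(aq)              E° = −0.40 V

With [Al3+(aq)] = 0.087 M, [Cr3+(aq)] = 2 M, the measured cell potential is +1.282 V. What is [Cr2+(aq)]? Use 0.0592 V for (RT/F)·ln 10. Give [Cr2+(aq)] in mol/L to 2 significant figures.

With Cr³⁺/Cr²⁺ at the cathode and Al³⁺/Al at the anode, E°cell = −0.40 − (−1.66) = +1.26 V (n = 3).
From the Nernst equation, log Q = n(E° − E)/0.0592 = 3·(+1.26 − (+1.282))/0.0592 = −1.115.
For 3 Cr3+(aq) + Al(s) → 3 Cr2+(aq) + Al3+(aq), the reaction quotient is Q = ([Cr2+(aq)]^3·[Al3+(aq)]) / [Cr3+(aq)]^3.
Isolating [Cr2+(aq)] in Q = 10^{−1.115} yields log [Cr2+(aq)] = 0.283, i.e. 1.9 M.

1.9 M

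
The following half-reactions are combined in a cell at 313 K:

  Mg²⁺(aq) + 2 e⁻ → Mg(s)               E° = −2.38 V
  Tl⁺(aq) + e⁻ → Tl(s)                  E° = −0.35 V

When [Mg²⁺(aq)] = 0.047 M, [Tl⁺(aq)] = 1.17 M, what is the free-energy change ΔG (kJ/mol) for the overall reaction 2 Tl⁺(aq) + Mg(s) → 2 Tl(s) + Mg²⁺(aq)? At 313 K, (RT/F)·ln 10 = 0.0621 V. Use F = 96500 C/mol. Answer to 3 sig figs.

With Tl⁺/Tl reduced at the cathode, E°cell = −0.35 − (−2.38) = +2.03 V and n = 2.
Q = [Mg²⁺(aq)] / [Tl⁺(aq)]^2 = 0.0343, so log Q = −1.464 and E = +2.03 − (0.0621/2)(−1.464) = +2.0755 V.
ΔG = −nFE = −(2)(96500)(+2.0755) J/mol = −401 kJ/mol.

−401 kJ/mol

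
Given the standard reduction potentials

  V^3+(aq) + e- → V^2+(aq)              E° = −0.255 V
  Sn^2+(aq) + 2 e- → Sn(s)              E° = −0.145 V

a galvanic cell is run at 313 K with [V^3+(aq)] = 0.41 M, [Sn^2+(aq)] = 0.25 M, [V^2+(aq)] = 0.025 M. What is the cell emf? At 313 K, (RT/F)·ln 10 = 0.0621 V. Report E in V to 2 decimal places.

Since E°(Sn²⁺/Sn) > E°(V³⁺/V²⁺), Sn²⁺/Sn serves as the cathode.
E°cell = E°cat − E°an = −0.145 − (−0.255) = +0.110 V; n = 2.
The balanced reaction is Sn^2+(aq) + 2 V^2+(aq) → Sn(s) + 2 V^3+(aq), so Q = [V^3+(aq)]^2 / ([Sn^2+(aq)]·[V^2+(aq)]^2) = 1.08×10^3 and log Q = 3.032.
Applying E = E° − (RT ln10/nF)·log Q gives +0.110 − (0.0621/2)(3.032) = +0.02 V.

+0.02 V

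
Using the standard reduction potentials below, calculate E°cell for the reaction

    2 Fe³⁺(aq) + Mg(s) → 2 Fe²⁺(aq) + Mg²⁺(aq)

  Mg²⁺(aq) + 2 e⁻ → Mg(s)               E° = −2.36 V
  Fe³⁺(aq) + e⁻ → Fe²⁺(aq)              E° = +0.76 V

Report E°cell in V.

In the reaction as written, Fe³⁺(aq) is reduced (cathode) and Mg²⁺(aq) is produced by oxidation at the anode.
E°cell = E°(cathode) − E°(anode) = +0.76 − (−2.36) = +3.12 V.
The positive value indicates the reaction is spontaneous as written.

+3.12 V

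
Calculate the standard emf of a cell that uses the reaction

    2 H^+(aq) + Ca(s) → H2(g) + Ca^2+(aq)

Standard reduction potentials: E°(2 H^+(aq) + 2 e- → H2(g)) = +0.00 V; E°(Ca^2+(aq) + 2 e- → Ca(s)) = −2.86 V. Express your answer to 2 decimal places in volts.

In the reaction as written, H^+(aq) is reduced (cathode) and Ca^2+(aq) is produced by oxidation at the anode.
E°cell = E°(cathode) − E°(anode) = +0.00 − (−2.86) = +2.86 V.
The positive value indicates the reaction is spontaneous as written.

+2.86 V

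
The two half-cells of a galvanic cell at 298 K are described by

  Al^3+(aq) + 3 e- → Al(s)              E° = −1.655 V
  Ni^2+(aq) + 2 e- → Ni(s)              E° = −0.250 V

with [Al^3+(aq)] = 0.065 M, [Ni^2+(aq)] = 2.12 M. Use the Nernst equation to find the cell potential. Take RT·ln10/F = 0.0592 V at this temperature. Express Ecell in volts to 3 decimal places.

Ni²⁺/Ni is reduced (cathode, E° = −0.250 V) and Al³⁺/Al is oxidized (anode).
The standard potential is −0.250 − (−1.655) = +1.405 V and the balanced reaction transfers n = 6 electrons.
The balanced reaction is 3 Ni^2+(aq) + 2 Al(s) → 3 Ni(s) + 2 Al^3+(aq), so Q = [Al^3+(aq)]^2 / [Ni^2+(aq)]^3 = 0.000443 and log Q = −3.353.
By the Nernst equation, E = +1.405 − (0.0592/6)·(−3.353) = +1.438 V.

+1.438 V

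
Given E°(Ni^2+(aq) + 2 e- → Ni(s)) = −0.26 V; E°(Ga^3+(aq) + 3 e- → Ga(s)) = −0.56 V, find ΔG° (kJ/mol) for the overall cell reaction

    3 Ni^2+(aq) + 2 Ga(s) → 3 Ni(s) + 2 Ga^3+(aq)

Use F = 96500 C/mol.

−174 kJ/mol

In the reaction as written Ni^2+(aq) is reduced, so the Ni²⁺/Ni couple is the cathode and Ga³⁺/Ga is the anode.
E°cell = −0.26 − (−0.56) = +0.30 V; balancing electrons gives n = 6.
ΔG° = −nFE°cell = −(6)(96500)(+0.30) J/mol = −174 kJ/mol.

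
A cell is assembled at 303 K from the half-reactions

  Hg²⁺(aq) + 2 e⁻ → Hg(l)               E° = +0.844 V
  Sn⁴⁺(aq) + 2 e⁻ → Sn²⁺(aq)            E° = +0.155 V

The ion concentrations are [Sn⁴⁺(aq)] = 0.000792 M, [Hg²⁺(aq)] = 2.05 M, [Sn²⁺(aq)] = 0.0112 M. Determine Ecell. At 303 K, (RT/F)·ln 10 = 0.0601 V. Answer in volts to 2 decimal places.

+0.73 V

Since E°(Hg²⁺/Hg) > E°(Sn⁴⁺/Sn²⁺), Hg²⁺/Hg serves as the cathode.
E°cell = E°cat − E°an = +0.844 − (+0.155) = +0.689 V; n = 2.
Balancing gives Hg²⁺(aq) + Sn²⁺(aq) → Hg(l) + Sn⁴⁺(aq); hence Q = [Sn⁴⁺(aq)] / ([Hg²⁺(aq)]·[Sn²⁺(aq)]) = 0.0345 (log Q = −1.462).
By the Nernst equation, E = +0.689 − (0.0601/2)·(−1.462) = +0.73 V.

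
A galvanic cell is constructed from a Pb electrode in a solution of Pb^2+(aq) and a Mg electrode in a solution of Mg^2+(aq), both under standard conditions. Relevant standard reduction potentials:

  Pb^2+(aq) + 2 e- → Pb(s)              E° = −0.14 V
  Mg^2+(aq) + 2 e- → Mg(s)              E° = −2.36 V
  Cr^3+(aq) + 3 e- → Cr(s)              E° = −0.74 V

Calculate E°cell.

The Pb²⁺/Pb couple has the higher E°, so Pb ion is reduced (cathode) and Mg is oxidized (anode).
E°cell = E°(cathode) − E°(anode) = −0.14 − (−2.36) = +2.22 V.

+2.22 V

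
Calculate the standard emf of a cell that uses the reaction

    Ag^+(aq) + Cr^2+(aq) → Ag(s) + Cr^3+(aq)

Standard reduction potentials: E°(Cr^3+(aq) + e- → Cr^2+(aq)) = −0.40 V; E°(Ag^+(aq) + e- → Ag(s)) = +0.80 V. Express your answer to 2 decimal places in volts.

Ag^+(aq) gains electrons, so the Ag⁺/Ag couple is the cathode; the Cr³⁺/Cr²⁺ couple is the anode.
E°cell = E°(cathode) − E°(anode) = +0.80 − (−0.40) = +1.20 V.
The positive value indicates the reaction is spontaneous as written.

+1.20 V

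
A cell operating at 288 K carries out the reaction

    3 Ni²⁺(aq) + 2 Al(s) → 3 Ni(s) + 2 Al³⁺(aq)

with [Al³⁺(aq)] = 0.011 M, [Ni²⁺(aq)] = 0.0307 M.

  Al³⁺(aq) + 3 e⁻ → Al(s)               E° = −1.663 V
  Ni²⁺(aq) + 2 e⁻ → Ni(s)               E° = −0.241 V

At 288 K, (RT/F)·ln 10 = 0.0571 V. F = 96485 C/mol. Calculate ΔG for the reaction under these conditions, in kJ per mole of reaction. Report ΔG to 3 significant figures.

E°cell = −0.241 − (−1.663) = +1.422 V; the balanced reaction transfers n = 6 electrons.
Here Q = [Al³⁺(aq)]^2 / [Ni²⁺(aq)]^3 = 4.18 (log Q = 0.621), giving E = +1.422 − (0.0571/6)·(0.621) = +1.4161 V.
ΔG = −nFE = −(6)(96485)(+1.4161) J/mol = −820 kJ/mol.

−820 kJ/mol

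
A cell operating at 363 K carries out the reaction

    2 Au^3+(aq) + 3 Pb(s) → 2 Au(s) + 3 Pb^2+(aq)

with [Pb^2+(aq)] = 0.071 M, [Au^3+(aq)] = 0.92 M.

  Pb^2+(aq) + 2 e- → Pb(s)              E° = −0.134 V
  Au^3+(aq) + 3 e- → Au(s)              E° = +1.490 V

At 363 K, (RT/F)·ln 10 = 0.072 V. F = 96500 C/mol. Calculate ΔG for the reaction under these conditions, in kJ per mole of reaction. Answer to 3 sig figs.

−964 kJ/mol

E°cell = +1.490 − (−0.134) = +1.624 V; the balanced reaction transfers n = 6 electrons.
Here Q = [Pb^2+(aq)]^3 / [Au^3+(aq)]^2 = 0.000423 (log Q = −3.374), giving E = +1.624 − (0.072/6)·(−3.374) = +1.6645 V.
ΔG = −nFE = −(6)(96500)(+1.6645) J/mol = −964 kJ/mol.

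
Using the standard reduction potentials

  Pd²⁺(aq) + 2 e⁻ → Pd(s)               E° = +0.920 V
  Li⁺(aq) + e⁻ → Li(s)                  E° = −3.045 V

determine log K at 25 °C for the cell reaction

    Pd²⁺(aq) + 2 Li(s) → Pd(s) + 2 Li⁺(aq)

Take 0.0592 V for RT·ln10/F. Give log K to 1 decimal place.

The Pd²⁺/Pd couple is reduced (cathode); E°cell = +0.920 − (−3.045) = +3.965 V with n = 2.
At equilibrium E = 0, so log K = nE°cell / 0.0592 = (2)(+3.965) / 0.0592 = 134.0.

log K = 134.0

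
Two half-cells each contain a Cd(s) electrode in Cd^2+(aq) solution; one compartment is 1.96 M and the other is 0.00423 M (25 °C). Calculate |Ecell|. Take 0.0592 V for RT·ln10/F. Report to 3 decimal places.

For a concentration cell E°cell = 0, since both electrodes use the same couple.
The compartment with the higher Cd^2+(aq) concentration (1.96 M) acts as the cathode; ions are reduced there and produced at the dilute (0.00423 M) anode.
With n = 2, Ecell = −(0.0592/2)·log([dilute]/[conc]) = −(0.0592/2)·log(0.00423/1.96) = +0.079 V.

0.079 V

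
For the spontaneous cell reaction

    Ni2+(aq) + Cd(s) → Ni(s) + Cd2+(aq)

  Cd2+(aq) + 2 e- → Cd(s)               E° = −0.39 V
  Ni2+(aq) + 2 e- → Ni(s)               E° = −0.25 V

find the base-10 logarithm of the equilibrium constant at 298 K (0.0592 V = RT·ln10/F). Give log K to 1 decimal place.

log K = 4.7

The Ni²⁺/Ni couple is reduced (cathode); E°cell = −0.25 − (−0.39) = +0.14 V with n = 2.
At equilibrium E = 0, so log K = nE°cell / 0.0592 = (2)(+0.14) / 0.0592 = 4.7.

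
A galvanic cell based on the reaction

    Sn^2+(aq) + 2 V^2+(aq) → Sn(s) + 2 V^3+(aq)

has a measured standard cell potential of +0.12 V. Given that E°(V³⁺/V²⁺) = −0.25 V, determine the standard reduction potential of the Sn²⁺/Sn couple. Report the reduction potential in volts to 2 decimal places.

−0.13 V

In the reaction as written the Sn²⁺/Sn couple is reduced (cathode) and V³⁺/V²⁺ is oxidized (anode), so E°cell = E°(Sn²⁺/Sn) − E°(V³⁺/V²⁺).
E°(Sn²⁺/Sn) = E°cell + E°(anode) = +0.12 + (−0.25) = −0.13 V.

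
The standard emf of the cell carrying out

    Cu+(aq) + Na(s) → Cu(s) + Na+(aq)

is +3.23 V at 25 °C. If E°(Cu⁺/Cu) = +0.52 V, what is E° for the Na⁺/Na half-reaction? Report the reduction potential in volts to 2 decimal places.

In the reaction as written the Cu⁺/Cu couple is reduced (cathode) and Na⁺/Na is oxidized (anode), so E°cell = E°(Cu⁺/Cu) − E°(Na⁺/Na).
E°(Na⁺/Na) = E°(cathode) − E°cell = +0.52 − (+3.23) = −2.71 V.

−2.71 V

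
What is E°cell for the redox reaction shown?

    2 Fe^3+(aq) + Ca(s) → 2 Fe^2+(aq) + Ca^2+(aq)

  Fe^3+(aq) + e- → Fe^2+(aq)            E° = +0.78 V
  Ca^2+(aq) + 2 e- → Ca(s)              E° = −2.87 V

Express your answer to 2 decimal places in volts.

+3.65 V

Fe^3+(aq) gains electrons, so the Fe³⁺/Fe²⁺ couple is the cathode; the Ca²⁺/Ca couple is the anode.
E°cell = E°(cathode) − E°(anode) = +0.78 − (−2.87) = +3.65 V.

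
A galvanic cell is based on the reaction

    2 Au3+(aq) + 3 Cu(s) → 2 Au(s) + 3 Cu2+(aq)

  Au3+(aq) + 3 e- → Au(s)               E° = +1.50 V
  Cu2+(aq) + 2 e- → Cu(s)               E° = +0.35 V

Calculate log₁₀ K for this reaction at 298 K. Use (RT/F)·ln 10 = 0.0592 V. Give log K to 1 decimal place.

The Au³⁺/Au couple is reduced (cathode); E°cell = +1.50 − (+0.35) = +1.15 V with n = 6.
At equilibrium E = 0, so log K = nE°cell / 0.0592 = (6)(+1.15) / 0.0592 = 116.6.

log K = 116.6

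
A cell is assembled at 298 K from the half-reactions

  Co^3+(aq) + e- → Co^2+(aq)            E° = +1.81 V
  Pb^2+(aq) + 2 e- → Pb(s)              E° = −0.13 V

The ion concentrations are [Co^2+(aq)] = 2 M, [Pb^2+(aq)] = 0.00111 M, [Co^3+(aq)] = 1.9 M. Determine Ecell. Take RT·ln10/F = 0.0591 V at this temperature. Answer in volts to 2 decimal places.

The Co³⁺/Co²⁺ couple has the more positive E°, so it is the cathode; Pb²⁺/Pb is the anode.
The standard potential is +1.81 − (−0.13) = +1.94 V and the balanced reaction transfers n = 2 electrons.
Balancing gives 2 Co^3+(aq) + Pb(s) → 2 Co^2+(aq) + Pb^2+(aq); hence Q = ([Co^2+(aq)]^2·[Pb^2+(aq)]) / [Co^3+(aq)]^2 = 0.00123 (log Q = −2.910).
E = E° − (0.0591/n)·log Q = +1.94 − (0.0591/2)(−2.910) = +2.03 V.

+2.03 V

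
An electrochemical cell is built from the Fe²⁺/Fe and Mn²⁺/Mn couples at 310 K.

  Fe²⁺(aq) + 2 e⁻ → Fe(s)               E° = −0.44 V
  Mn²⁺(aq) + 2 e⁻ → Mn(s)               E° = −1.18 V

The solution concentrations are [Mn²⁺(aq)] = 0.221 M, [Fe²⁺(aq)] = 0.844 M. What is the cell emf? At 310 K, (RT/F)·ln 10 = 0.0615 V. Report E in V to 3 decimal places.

+0.758 V

Fe²⁺/Fe is reduced (cathode, E° = −0.44 V) and Mn²⁺/Mn is oxidized (anode).
E°cell = −0.44 − (−1.18) = +0.74 V, with n = 2 electrons transferred.
Balancing gives Fe²⁺(aq) + Mn(s) → Fe(s) + Mn²⁺(aq); hence Q = [Mn²⁺(aq)] / [Fe²⁺(aq)] = 0.262 (log Q = −0.582).
Applying E = E° − (RT ln10/nF)·log Q gives +0.74 − (0.0615/2)(−0.582) = +0.758 V.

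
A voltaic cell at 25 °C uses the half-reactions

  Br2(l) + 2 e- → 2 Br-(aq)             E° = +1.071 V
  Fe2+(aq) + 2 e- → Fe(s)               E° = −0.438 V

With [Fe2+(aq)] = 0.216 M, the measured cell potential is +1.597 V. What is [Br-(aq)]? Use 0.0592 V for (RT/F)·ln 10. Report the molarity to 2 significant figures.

0.070 M

The Br₂/Br⁻ couple has the larger reduction potential, so it is the cathode: E°cell = +1.071 − (−0.438) = +1.509 V and n = 2.
From the Nernst equation, log Q = n(E° − E)/0.0592 = 2·(+1.509 − (+1.597))/0.0592 = −2.973.
Balancing electrons gives Br2(l) + Fe(s) → 2 Br-(aq) + Fe2+(aq); thus Q = [Br-(aq)]^2·[Fe2+(aq)].
Isolating [Br-(aq)] in Q = 10^{−2.973} yields log [Br-(aq)] = −1.154, i.e. 0.070 M.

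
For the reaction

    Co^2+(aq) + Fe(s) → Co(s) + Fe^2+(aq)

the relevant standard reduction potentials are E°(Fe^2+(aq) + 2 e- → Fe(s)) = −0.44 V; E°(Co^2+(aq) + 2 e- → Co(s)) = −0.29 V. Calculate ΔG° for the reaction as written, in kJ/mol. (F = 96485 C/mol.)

−28.9 kJ/mol

In the reaction as written Co^2+(aq) is reduced, so the Co²⁺/Co couple is the cathode and Fe²⁺/Fe is the anode.
E°cell = −0.29 − (−0.44) = +0.15 V; balancing electrons gives n = 2.
ΔG° = −nFE°cell = −(2)(96485)(+0.15) J/mol = −28.9 kJ/mol.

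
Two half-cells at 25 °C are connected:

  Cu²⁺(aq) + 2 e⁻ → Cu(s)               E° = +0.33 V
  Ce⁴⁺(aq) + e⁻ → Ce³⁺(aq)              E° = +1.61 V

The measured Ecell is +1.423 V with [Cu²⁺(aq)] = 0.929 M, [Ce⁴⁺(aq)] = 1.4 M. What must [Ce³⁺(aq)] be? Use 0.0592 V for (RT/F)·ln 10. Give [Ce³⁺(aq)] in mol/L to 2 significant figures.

0.0056 M

Ce⁴⁺/Ce³⁺ is the cathode (higher E°); E°cell = +1.61 − (+0.33) = +1.28 V with n = 2.
From the Nernst equation, log Q = n(E° − E)/0.0592 = 2·(+1.28 − (+1.423))/0.0592 = −4.831.
For 2 Ce⁴⁺(aq) + Cu(s) → 2 Ce³⁺(aq) + Cu²⁺(aq), the reaction quotient is Q = ([Ce³⁺(aq)]^2·[Cu²⁺(aq)]) / [Ce⁴⁺(aq)]^2.
Isolating [Ce³⁺(aq)] in Q = 10^{−4.831} yields log [Ce³⁺(aq)] = −2.253, i.e. 0.0056 M.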